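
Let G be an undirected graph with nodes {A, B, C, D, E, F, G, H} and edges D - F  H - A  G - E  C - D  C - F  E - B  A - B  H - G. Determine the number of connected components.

2

Starting from C we can reach C, D, F. That is one component of size 3.
Starting from A we can reach A, B, E, G, H. That is one component of size 5.
Total: 2 components.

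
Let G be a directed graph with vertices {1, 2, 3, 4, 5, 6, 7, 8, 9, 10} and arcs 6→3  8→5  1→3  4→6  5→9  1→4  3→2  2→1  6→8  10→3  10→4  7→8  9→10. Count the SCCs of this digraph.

{1, 2, 3, 4, 5, 6, 8, 9, 10} are all mutually reachable — one SCC of size 9.
{7} is an SCC by itself.
That gives 2 strongly connected components.

2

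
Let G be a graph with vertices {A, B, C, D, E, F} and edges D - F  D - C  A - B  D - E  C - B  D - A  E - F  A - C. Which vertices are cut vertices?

D

Removing D increases the component count from 1 to 2, so D is a cut vertex.
By contrast removing B leaves 1 component; it is not a cut vertex. No other vertex is a cut vertex either.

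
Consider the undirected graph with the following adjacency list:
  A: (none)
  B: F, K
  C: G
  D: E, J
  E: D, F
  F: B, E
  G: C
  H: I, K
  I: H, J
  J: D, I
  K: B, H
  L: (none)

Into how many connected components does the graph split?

4

L is isolated — a component by itself.
A is isolated — a component by itself.
Starting from C we can reach C, G. That is one component of size 2.
Starting from B we can reach B, D, E, F, H, I, J, K. That is one component of size 8.
Total: 4 components.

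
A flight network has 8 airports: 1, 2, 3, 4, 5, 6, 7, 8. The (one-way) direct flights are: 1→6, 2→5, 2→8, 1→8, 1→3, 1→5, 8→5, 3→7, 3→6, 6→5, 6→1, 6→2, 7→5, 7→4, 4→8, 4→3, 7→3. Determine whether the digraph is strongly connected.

There is no directed path from 5 to 6, so the graph is not strongly connected.

No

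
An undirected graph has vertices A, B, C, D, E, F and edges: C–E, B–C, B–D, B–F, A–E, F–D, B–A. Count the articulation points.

Removing B increases the component count from 1 to 2, so B is a cut vertex.
By contrast removing D leaves 1 component; it is not a cut vertex. No other vertex is a cut vertex either.

1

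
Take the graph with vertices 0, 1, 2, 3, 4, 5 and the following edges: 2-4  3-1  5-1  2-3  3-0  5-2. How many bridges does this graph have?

The edges on the cycle 5-2-3-1-5 are not bridges since each lies on that cycle.
But removing 2-4 disconnects 2 from 4; removing 3-0 disconnects 3 from 0 — these are bridges.
That makes 2 bridges.

2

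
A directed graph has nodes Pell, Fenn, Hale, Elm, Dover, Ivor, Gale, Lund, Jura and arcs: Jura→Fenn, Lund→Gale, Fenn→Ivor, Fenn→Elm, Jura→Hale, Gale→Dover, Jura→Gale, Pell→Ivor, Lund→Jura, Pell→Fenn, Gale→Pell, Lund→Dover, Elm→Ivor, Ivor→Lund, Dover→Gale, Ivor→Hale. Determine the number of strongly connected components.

{Elm, Fenn, Gale, Ivor, Jura, Lund, Pell, Dover} are all mutually reachable — one SCC of size 8.
{Hale} is an SCC by itself.
That gives 2 strongly connected components.

2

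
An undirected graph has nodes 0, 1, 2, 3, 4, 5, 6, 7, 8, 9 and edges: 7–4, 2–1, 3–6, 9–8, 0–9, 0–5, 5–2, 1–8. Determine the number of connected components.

3

Starting from 3 we can reach 3, 6. That is one component of size 2.
Starting from 4 we can reach 4, 7. That is one component of size 2.
Starting from 0 we can reach 0, 1, 2, 5, 8, 9. That is one component of size 6.
Total: 3 components.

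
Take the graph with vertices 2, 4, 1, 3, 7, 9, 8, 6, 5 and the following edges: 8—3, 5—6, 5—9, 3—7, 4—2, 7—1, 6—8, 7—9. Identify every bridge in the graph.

1-7, 2-4

The edges on the cycle 5-6-8-3-7-9-5 are not bridges since each lies on that cycle.
But removing 7—1 disconnects 7 from 1; removing 2—4 disconnects 2 from 4 — these are bridges.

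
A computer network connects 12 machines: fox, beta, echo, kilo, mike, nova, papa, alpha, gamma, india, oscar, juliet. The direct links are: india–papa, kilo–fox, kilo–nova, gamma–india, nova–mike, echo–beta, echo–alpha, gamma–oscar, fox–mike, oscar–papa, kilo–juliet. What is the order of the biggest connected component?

5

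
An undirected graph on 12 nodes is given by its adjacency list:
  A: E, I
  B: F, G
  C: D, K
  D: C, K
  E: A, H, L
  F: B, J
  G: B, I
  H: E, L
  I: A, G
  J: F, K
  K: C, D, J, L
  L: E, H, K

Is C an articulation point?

Deleting C leaves 1 component (was 1) (its neighbors D, K remain connected to each other), so C is not a cut vertex.

No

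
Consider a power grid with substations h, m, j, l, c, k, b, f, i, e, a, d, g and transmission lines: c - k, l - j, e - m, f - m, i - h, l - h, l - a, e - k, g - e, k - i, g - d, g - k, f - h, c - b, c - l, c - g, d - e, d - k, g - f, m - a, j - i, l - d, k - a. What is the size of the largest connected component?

13

Starting from a we can reach a, b, c, d, e, f, g, h, i, j, k, l, m. That is one component of size 13.
The largest has 13 vertices.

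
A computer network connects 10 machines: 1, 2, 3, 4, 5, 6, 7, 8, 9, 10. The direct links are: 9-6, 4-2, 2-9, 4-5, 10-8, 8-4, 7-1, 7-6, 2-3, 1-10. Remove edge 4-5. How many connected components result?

Before removal there is 1 component.
4-5 is a bridge — removing it separates 4's side from 5's side.
After removal: 2 components.

2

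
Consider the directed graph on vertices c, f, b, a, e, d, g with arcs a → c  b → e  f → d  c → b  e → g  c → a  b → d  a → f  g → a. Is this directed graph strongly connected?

No

There is no directed path from f to a, so the graph is not strongly connected.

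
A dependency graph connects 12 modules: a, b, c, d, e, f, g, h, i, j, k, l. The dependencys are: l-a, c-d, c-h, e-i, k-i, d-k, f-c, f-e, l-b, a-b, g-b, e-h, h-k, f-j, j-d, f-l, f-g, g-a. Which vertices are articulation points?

f

Removing f increases the component count from 1 to 2, so f is a cut vertex.
By contrast removing b leaves 1 component; it is not a cut vertex. No other vertex is a cut vertex either.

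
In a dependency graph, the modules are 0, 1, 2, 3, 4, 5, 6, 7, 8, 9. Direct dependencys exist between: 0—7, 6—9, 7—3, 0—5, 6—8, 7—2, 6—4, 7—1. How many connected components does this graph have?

Starting from 4 we can reach 4, 6, 8, 9. That is one component of size 4.
Starting from 0 we can reach 0, 1, 2, 3, 5, 7. That is one component of size 6.
Total: 2 components.

2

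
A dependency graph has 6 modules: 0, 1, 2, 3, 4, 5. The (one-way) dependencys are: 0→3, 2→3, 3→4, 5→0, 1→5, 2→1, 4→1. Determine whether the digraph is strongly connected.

No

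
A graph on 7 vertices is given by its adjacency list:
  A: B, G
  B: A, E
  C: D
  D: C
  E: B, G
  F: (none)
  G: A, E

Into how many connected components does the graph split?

3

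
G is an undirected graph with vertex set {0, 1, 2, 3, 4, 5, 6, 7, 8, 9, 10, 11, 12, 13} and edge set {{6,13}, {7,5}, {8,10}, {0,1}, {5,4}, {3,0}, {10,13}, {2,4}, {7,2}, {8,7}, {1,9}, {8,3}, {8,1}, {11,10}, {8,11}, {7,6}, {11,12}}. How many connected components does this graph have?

Starting from 0 we can reach 0, 1, 2, 3, 4, 5, 6, 7, 8, 9, 10, 11, 12, 13. That is one component of size 14.
Total: 1 component.

1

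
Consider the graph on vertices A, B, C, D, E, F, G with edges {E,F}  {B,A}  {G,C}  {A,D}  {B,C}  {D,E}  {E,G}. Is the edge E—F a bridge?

Yes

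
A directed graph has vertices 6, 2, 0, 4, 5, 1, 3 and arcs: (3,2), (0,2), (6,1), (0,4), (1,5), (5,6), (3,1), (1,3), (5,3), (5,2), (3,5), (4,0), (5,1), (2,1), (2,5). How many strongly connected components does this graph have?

2

{1, 2, 3, 5, 6} are all mutually reachable — one SCC of size 5.
{0, 4} are all mutually reachable — one SCC of size 2.
That gives 2 strongly connected components.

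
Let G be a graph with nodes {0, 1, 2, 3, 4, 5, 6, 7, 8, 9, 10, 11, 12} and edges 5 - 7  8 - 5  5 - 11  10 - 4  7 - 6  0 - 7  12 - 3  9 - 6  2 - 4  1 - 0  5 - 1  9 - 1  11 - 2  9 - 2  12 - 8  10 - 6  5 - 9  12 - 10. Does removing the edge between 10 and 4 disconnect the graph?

No

After removing 10 - 4, the path 10-6-9-2-4 still connects them, so the edge is not a bridge.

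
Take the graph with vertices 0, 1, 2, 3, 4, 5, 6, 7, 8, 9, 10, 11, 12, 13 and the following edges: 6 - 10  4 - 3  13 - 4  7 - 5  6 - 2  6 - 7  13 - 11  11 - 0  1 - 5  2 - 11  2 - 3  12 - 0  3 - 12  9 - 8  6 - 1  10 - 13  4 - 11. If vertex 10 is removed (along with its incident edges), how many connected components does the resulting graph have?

With 10 gone, the remaining components are: {8, 9}; {0, 1, 2, 3, 4, 5, 6, 7, 11, 12, 13}.
That is 2 components.

2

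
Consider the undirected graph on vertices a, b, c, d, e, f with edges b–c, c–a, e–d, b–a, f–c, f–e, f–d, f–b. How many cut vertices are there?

Removing f increases the component count from 1 to 2, so f is a cut vertex.
By contrast removing d leaves 1 component; it is not a cut vertex. No other vertex is a cut vertex either.

1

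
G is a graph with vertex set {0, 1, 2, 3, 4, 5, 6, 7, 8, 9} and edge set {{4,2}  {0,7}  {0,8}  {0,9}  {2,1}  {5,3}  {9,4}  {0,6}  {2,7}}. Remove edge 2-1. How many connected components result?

3

Before removal there are 2 components.
2-1 is a bridge — removing it separates 2's side from 1's side.
After removal: 3 components.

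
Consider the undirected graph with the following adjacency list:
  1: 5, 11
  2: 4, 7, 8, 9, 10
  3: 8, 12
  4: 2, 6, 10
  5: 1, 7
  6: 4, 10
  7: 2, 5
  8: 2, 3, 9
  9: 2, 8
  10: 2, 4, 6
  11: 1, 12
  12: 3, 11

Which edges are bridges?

none

The edges on the cycle 2-4-6-10-2 are not bridges since each lies on that cycle.
Every edge lies on some cycle, so there are no bridges.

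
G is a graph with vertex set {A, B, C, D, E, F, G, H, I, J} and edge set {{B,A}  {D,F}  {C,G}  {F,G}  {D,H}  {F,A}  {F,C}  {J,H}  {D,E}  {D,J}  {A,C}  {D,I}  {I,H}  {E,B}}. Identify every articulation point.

D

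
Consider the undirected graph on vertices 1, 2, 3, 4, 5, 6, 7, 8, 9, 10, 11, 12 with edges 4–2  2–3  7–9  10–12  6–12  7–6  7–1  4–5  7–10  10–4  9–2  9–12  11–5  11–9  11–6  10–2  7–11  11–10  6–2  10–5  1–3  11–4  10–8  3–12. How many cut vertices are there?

1

Removing 10 increases the component count from 1 to 2, so 10 is a cut vertex.
By contrast removing 3 leaves 1 component; it is not a cut vertex. No other vertex is a cut vertex either.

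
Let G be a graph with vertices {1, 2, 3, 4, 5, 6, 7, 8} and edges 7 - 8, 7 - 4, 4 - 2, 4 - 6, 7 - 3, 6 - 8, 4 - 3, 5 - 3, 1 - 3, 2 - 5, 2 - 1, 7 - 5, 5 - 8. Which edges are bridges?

none

The edges on the cycle 7-4-2-1-3-7 are not bridges since each lies on that cycle.
Every edge lies on some cycle, so there are no bridges.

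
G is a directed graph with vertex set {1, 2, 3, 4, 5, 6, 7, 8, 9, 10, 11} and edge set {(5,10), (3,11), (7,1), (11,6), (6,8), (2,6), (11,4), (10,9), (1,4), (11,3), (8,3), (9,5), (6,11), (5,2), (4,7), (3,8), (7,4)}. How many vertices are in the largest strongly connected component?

{3, 6, 8, 11} are all mutually reachable — one SCC of size 4.
{1, 4, 7} are all mutually reachable — one SCC of size 3.
{5, 9, 10} are all mutually reachable — one SCC of size 3.
{2} is an SCC by itself.
The largest has 4 vertices.

4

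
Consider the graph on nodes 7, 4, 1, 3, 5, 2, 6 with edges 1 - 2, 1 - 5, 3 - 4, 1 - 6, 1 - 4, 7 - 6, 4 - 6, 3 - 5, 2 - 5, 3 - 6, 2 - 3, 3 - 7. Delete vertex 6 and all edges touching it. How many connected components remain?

1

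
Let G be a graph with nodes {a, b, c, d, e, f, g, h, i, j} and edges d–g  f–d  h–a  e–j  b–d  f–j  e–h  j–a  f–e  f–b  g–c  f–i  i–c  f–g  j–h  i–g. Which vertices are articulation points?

Removing f increases the component count from 1 to 2, so f is a cut vertex.
By contrast removing j leaves 1 component; it is not a cut vertex. No other vertex is a cut vertex either.

f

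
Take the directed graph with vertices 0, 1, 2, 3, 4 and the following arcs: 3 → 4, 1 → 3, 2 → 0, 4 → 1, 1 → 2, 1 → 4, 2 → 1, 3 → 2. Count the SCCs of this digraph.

2

{1, 2, 3, 4} are all mutually reachable — one SCC of size 4.
{0} is an SCC by itself.
That gives 2 strongly connected components.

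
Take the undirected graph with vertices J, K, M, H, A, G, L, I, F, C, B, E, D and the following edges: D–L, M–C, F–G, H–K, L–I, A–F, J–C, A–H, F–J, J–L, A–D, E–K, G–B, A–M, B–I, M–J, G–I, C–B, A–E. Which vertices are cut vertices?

A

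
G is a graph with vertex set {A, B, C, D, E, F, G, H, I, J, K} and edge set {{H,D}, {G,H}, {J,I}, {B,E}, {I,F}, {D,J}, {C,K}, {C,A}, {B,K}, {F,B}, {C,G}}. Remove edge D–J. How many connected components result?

D and J are still connected via D-H-G-C-K-B-F-I-J, so the component count stays at 1.

1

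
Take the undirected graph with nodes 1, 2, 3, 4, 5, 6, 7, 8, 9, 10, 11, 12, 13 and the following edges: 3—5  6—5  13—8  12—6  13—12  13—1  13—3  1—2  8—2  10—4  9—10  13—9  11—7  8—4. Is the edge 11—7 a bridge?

Yes

Removing 11—7 leaves no path between 11 and 7: the component count goes from 2 to 3. So it is a bridge.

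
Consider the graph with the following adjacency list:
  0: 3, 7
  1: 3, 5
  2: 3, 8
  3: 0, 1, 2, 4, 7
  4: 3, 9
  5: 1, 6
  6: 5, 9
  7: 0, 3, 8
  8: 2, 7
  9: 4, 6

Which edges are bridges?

none

The edges on the cycle 3-0-7-3 are not bridges since each lies on that cycle.
Every edge lies on some cycle, so there are no bridges.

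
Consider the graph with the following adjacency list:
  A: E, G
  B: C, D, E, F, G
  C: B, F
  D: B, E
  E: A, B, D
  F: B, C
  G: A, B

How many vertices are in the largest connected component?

Starting from A we can reach A, B, C, D, E, F, G. That is one component of size 7.
The largest has 7 vertices.

7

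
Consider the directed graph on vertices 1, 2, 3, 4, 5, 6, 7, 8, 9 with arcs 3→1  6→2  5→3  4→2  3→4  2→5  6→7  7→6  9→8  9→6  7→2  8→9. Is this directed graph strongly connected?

There is no directed path from 3 to 6, so the graph is not strongly connected.

No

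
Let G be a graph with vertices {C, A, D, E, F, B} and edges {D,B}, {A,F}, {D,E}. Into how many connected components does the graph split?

C is isolated — a component by itself.
Starting from A we can reach A, F. That is one component of size 2.
Starting from B we can reach B, D, E. That is one component of size 3.
Total: 3 components.

3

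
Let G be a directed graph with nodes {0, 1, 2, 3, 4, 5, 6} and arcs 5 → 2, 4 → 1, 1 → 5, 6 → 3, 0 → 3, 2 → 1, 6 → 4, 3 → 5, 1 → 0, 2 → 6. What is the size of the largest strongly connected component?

7

{0, 1, 2, 3, 4, 5, 6} are all mutually reachable — one SCC of size 7.
The largest has 7 vertices.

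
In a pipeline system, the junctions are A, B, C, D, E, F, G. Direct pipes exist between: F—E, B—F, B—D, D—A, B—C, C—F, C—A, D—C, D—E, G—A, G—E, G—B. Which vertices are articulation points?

Removing B, for instance, still leaves 1 component. No single vertex removal increases the component count — the graph has no articulation points.

none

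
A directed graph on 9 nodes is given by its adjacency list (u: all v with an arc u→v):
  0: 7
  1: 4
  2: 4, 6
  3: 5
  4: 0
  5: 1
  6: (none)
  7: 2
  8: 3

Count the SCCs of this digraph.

6

{0, 2, 4, 7} are all mutually reachable — one SCC of size 4.
{5} is an SCC by itself.
{6} is an SCC by itself.
{8} is an SCC by itself.
{3} is an SCC by itself.
(and 1 more singleton SCC)
That gives 6 strongly connected components.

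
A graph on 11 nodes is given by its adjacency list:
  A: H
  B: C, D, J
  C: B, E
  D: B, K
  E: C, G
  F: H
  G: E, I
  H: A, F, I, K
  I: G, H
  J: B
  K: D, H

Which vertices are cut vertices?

B, H

Removing B increases the component count from 1 to 2, so B is a cut vertex.
Removing H increases the component count from 1 to 3, so H is a cut vertex.
By contrast removing C leaves 1 component; it is not a cut vertex. No other vertex is a cut vertex either.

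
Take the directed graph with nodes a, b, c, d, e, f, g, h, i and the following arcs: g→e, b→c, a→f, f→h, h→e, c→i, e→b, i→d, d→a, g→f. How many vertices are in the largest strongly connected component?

8

{a, b, c, d, e, f, h, i} are all mutually reachable — one SCC of size 8.
{g} is an SCC by itself.
The largest has 8 vertices.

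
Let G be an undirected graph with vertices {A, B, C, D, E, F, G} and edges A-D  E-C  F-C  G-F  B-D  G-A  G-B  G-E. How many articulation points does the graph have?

1

Removing G increases the component count from 1 to 2, so G is a cut vertex.
By contrast removing A leaves 1 component; it is not a cut vertex. No other vertex is a cut vertex either.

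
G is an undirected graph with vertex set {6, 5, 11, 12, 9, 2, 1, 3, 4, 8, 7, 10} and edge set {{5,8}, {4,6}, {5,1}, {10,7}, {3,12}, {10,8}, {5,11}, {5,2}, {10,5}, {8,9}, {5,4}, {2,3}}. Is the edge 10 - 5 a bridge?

No

After removing 10 - 5, the path 10-8-5 still connects them, so the edge is not a bridge.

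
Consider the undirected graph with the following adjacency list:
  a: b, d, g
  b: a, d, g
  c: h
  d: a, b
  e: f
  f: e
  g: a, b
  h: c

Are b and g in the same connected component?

Yes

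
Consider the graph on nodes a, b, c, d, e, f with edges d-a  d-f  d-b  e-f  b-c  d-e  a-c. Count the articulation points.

1

Removing d increases the component count from 1 to 2, so d is a cut vertex.
By contrast removing c leaves 1 component; it is not a cut vertex. No other vertex is a cut vertex either.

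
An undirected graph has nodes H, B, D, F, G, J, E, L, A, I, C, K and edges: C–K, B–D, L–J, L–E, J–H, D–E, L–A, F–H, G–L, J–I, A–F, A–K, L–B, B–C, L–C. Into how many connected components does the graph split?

Starting from A we can reach A, B, C, D, E, F, G, H, I, J, K, L. That is one component of size 12.
Total: 1 component.

1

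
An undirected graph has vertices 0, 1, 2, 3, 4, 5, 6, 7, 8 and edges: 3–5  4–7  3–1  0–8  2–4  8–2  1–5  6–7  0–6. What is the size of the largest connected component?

Starting from 1 we can reach 1, 3, 5. That is one component of size 3.
Starting from 0 we can reach 0, 2, 4, 6, 7, 8. That is one component of size 6.
The largest has 6 vertices.

6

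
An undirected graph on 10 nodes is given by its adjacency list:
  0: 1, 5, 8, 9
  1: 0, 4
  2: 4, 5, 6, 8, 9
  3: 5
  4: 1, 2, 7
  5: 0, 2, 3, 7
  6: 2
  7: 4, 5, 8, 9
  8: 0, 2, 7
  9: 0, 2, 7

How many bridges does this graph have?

The edges on the cycle 8-0-5-2-4-7-8 are not bridges since each lies on that cycle.
But removing 3-5 disconnects 3 from 5; removing 6-2 disconnects 6 from 2 — these are bridges.
That makes 2 bridges.

2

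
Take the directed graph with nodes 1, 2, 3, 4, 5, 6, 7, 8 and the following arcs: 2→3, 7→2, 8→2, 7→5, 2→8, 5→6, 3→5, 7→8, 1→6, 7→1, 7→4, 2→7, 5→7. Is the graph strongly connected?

There is no directed path from 4 to 2, so the graph is not strongly connected.

No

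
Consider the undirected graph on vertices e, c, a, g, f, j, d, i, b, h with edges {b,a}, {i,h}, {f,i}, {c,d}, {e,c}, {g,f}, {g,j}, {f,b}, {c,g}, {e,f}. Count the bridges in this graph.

The edges on the cycle e-c-g-f-e are not bridges since each lies on that cycle.
But removing c–d disconnects c from d; removing i–h disconnects i from h; removing f–i disconnects f from i; removing f–b disconnects f from b — these are bridges.
In total 6 edges are bridges.

6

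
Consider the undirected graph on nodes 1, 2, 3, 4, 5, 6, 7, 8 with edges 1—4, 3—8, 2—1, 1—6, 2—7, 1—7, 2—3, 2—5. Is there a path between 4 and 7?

From 4 we can reach 1, 2, 3, 4, 5, 6, 7, 8, which includes 7.

Yes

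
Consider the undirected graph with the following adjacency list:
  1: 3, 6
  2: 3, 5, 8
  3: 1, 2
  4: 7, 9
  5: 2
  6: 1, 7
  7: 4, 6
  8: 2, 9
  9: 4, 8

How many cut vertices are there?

Removing 2 increases the component count from 1 to 2, so 2 is a cut vertex.
By contrast removing 7 leaves 1 component; it is not a cut vertex. No other vertex is a cut vertex either.

1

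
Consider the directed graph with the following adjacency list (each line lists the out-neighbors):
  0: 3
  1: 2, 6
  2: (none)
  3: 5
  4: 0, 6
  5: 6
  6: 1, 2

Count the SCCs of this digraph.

{1, 6} are all mutually reachable — one SCC of size 2.
{3} is an SCC by itself.
{0} is an SCC by itself.
{2} is an SCC by itself.
{4} is an SCC by itself.
(and 1 more singleton SCC)
That gives 6 strongly connected components.

6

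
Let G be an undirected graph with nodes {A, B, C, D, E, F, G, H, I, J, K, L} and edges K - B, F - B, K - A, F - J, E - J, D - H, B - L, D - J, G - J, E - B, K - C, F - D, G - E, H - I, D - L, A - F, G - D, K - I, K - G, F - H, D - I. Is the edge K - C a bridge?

Removing K - C leaves no path between K and C: the component count goes from 1 to 2. So it is a bridge.

Yes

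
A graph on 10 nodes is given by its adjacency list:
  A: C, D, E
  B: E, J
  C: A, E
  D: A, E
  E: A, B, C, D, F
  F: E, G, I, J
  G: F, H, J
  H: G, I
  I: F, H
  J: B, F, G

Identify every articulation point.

Removing E increases the component count from 1 to 2, so E is a cut vertex.
By contrast removing H leaves 1 component; it is not a cut vertex. No other vertex is a cut vertex either.

E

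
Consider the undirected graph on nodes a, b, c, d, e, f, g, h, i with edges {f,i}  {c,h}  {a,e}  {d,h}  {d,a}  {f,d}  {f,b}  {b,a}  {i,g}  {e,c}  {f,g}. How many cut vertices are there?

1

Removing f increases the component count from 1 to 2, so f is a cut vertex.
By contrast removing h leaves 1 component; it is not a cut vertex. No other vertex is a cut vertex either.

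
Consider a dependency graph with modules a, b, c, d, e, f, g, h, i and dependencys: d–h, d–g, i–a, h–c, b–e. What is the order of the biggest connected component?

f is isolated — a component by itself.
Starting from b we can reach b, e. That is one component of size 2.
Starting from a we can reach a, i. That is one component of size 2.
Starting from c we can reach c, d, g, h. That is one component of size 4.
The largest has 4 vertices.

4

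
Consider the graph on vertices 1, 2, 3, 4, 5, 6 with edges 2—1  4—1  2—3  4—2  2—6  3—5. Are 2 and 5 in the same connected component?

From 2 we can reach 1, 2, 3, 4, 5, 6, which includes 5.

Yes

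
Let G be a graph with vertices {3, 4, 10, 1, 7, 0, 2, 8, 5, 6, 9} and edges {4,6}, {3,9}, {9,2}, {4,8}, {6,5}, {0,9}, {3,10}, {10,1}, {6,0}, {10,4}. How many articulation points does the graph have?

Removing 4 increases the component count from 2 to 3, so 4 is a cut vertex.
Removing 6 increases the component count from 2 to 3, so 6 is a cut vertex.
Removing 9 increases the component count from 2 to 3, so 9 is a cut vertex.
Likewise 10 is a cut vertex.
By contrast removing 1 leaves 2 components; it is not a cut vertex. No other vertex is a cut vertex either.

4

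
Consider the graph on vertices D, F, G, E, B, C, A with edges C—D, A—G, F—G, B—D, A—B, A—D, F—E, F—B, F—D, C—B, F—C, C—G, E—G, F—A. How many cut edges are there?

0

The edges on the cycle F-C-D-B-A-F are not bridges since each lies on that cycle.
Every edge lies on some cycle, so there are no bridges.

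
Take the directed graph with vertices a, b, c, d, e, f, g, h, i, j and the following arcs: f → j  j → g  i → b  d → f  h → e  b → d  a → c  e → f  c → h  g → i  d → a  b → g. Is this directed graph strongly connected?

From f we can reach every vertex (a, b, c, d, e, f, g, h, i, j), and every vertex can reach f (a, b, c, d, e, f, g, h, i, j). So the whole graph is one strongly connected component.

Yes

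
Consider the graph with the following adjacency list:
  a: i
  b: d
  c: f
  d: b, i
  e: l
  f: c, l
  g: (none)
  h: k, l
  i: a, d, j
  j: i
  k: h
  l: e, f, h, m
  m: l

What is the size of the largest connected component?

7

g is isolated — a component by itself.
Starting from a we can reach a, b, d, i, j. That is one component of size 5.
Starting from c we can reach c, e, f, h, k, l, m. That is one component of size 7.
The largest has 7 vertices.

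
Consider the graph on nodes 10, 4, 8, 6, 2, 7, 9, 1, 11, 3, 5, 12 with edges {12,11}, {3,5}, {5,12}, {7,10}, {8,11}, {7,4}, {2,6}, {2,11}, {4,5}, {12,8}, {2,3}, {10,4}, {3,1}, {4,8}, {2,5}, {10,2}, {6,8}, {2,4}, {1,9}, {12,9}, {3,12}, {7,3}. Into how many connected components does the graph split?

Starting from 1 we can reach 1, 2, 3, 4, 5, 6, 7, 8, 9, 10, 11, 12. That is one component of size 12.
Total: 1 component.

1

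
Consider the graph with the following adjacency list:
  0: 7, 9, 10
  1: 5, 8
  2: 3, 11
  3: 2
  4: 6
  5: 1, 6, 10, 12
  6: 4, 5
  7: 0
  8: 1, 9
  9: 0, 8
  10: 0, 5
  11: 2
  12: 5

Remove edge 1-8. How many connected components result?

1 and 8 are still connected via 1-5-10-0-9-8, so the component count stays at 2.

2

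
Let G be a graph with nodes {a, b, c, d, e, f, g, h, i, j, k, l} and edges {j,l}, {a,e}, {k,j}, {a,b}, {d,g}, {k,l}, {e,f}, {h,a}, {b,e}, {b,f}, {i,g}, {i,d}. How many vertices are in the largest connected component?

c is isolated — a component by itself.
Starting from d we can reach d, g, i. That is one component of size 3.
Starting from j we can reach j, k, l. That is one component of size 3.
Starting from a we can reach a, b, e, f, h. That is one component of size 5.
The largest has 5 vertices.

5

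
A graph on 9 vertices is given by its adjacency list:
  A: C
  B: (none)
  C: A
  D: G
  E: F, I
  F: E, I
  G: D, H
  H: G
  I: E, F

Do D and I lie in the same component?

No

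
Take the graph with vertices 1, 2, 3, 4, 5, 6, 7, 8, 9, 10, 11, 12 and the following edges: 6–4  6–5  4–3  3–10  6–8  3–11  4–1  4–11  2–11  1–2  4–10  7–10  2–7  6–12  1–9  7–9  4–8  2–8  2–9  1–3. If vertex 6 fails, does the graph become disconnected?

Yes

Deleting 6 raises the number of components from 1 to 3, so 6 is a cut vertex.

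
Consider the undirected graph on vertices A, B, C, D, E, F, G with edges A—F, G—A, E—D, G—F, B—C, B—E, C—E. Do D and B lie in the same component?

Yes

From D we can reach B, C, D, E, which includes B.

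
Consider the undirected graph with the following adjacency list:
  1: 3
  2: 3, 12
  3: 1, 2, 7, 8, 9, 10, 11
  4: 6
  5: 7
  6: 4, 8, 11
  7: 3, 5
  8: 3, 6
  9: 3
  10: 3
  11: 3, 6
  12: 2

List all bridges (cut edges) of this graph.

The edges on the cycle 3-8-6-11-3 are not bridges since each lies on that cycle.
But removing 4-6 disconnects 4 from 6; removing 2-12 disconnects 2 from 12; removing 3-2 disconnects 3 from 2; removing 3-7 disconnects 3 from 7 — these are bridges.
In total 8 edges are bridges.

1-3, 10-3, 12-2, 2-3, 3-7, 3-9, 4-6, 5-7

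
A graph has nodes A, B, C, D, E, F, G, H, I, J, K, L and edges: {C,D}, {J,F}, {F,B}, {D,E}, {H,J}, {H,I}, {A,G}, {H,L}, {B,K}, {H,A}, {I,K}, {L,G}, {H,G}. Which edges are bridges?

C-D, D-E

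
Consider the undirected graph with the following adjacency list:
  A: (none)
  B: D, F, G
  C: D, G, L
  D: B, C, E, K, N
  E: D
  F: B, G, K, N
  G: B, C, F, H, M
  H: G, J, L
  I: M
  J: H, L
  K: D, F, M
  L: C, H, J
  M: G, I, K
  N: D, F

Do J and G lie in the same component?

From J we can reach B, C, D, E, F, G, H, I, J, K, L, M, N, which includes G.

Yes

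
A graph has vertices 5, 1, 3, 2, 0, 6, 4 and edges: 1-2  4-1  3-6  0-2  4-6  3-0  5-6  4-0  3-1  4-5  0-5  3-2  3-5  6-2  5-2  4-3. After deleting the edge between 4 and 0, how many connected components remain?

4 and 0 are still connected via 4-3-0, so the component count stays at 1.

1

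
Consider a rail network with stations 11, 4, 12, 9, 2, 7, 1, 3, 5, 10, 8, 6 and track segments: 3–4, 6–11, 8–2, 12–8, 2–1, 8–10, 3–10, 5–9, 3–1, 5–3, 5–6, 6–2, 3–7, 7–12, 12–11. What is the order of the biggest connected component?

Starting from 1 we can reach 1, 2, 3, 4, 5, 6, 7, 8, 9, 10, 11, 12. That is one component of size 12.
The largest has 12 vertices.

12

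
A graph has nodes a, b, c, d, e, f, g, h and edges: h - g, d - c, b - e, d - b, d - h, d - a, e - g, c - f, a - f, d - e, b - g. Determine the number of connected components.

1

Starting from a we can reach a, b, c, d, e, f, g, h. That is one component of size 8.
Total: 1 component.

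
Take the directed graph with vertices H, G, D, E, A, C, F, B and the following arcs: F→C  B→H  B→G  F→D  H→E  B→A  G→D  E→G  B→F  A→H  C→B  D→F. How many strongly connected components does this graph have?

1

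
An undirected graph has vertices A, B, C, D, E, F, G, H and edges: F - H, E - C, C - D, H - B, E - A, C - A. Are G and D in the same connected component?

No

The component containing G is {G}, and D is not in it.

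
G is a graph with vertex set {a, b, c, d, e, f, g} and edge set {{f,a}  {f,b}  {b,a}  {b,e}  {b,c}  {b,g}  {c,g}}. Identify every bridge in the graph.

b-e

The edges on the cycle b-c-g-b are not bridges since each lies on that cycle.
But removing b-e disconnects b from e — this is a bridge.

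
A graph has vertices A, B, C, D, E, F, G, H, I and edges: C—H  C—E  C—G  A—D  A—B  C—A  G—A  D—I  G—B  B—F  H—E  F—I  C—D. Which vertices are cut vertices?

C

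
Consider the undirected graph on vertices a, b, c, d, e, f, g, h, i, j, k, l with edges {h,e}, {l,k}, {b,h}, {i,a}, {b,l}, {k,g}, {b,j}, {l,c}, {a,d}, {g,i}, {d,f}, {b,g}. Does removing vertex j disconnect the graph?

Deleting j leaves 1 component (was 1), so j is not a cut vertex.

No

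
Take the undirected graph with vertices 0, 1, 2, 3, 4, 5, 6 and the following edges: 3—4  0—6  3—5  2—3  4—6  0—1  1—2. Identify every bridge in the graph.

The edges on the cycle 0-1-2-3-4-6-0 are not bridges since each lies on that cycle.
But removing 3—5 disconnects 3 from 5 — this is a bridge.

3-5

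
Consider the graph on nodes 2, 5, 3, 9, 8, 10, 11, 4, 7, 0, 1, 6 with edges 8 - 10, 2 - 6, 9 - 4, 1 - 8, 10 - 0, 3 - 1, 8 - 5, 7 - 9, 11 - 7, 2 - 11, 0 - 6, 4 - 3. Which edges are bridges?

5-8

The edges on the cycle 2-11-7-9-4-3-1-8-10-0-6-2 are not bridges since each lies on that cycle.
But removing 5 - 8 disconnects 5 from 8 — this is a bridge.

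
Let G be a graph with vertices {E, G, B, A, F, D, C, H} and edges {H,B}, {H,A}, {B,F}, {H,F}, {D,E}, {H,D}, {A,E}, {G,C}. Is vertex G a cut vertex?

Deleting G leaves 2 components (was 2), so G is not a cut vertex.

No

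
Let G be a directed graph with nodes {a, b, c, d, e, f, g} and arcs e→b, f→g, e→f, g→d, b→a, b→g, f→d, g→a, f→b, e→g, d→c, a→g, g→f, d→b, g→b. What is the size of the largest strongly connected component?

{a, b, d, f, g} are all mutually reachable — one SCC of size 5.
{e} is an SCC by itself.
{c} is an SCC by itself.
The largest has 5 vertices.

5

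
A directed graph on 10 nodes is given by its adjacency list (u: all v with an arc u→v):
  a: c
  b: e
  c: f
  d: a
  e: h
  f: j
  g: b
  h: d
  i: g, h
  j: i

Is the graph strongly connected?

From j we can reach every vertex (a, b, c, d, e, f, g, h, i, j), and every vertex can reach j (a, b, c, d, e, f, g, h, i, j). So the whole graph is one strongly connected component.

Yes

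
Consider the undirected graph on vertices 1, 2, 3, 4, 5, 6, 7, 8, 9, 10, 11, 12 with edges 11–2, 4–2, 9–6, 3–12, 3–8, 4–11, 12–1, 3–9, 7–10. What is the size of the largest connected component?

6

5 is isolated — a component by itself.
Starting from 7 we can reach 7, 10. That is one component of size 2.
Starting from 2 we can reach 2, 4, 11. That is one component of size 3.
Starting from 1 we can reach 1, 3, 6, 8, 9, 12. That is one component of size 6.
The largest has 6 vertices.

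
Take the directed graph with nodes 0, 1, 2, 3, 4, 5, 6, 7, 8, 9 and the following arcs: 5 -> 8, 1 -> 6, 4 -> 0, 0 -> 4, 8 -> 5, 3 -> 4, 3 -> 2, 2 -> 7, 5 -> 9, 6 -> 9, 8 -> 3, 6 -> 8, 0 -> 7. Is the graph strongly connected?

No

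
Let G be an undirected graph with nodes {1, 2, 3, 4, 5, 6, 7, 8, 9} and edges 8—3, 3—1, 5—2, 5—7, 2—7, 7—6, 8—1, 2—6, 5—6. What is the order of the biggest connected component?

9 is isolated — a component by itself.
4 is isolated — a component by itself.
Starting from 1 we can reach 1, 3, 8. That is one component of size 3.
Starting from 2 we can reach 2, 5, 6, 7. That is one component of size 4.
The largest has 4 vertices.

4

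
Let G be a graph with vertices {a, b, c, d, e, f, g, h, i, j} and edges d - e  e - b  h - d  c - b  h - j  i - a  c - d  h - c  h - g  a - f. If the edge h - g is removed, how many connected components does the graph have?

3

Before removal there are 2 components.
h - g is a bridge — removing it separates h's side from g's side.
After removal: 3 components.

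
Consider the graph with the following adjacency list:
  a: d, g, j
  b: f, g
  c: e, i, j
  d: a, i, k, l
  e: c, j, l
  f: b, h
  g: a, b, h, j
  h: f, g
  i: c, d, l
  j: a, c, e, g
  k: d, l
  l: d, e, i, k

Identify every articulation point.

g

Removing g increases the component count from 1 to 2, so g is a cut vertex.
By contrast removing j leaves 1 component; it is not a cut vertex. No other vertex is a cut vertex either.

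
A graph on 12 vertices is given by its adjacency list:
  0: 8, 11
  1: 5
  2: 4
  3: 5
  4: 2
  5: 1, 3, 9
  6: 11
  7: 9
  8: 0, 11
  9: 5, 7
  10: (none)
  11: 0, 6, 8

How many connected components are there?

10 is isolated — a component by itself.
Starting from 2 we can reach 2, 4. That is one component of size 2.
Starting from 0 we can reach 0, 6, 8, 11. That is one component of size 4.
Starting from 1 we can reach 1, 3, 5, 7, 9. That is one component of size 5.
Total: 4 components.

4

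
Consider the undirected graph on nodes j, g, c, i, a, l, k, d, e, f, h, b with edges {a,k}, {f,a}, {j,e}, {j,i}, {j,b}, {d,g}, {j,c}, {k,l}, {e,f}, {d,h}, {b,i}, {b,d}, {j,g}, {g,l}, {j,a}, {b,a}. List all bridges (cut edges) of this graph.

The edges on the cycle j-e-f-a-k-l-g-d-b-j are not bridges since each lies on that cycle.
But removing h - d disconnects h from d; removing j - c disconnects j from c — these are bridges.

c-j, d-h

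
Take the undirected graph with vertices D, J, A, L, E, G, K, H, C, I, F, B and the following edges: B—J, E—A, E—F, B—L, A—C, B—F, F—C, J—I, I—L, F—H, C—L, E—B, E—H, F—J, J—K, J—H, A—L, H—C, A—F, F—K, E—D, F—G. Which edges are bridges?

The edges on the cycle F-J-I-L-C-F are not bridges since each lies on that cycle.
But removing F—G disconnects F from G; removing E—D disconnects E from D — these are bridges.

D-E, F-G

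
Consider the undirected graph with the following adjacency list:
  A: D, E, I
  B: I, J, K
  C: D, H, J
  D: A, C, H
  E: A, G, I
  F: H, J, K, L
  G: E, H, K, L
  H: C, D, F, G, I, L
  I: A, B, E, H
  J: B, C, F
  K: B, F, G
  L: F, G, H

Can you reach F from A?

From A we can reach A, B, C, D, E, F, G, H, I, J, K, L, which includes F.

Yes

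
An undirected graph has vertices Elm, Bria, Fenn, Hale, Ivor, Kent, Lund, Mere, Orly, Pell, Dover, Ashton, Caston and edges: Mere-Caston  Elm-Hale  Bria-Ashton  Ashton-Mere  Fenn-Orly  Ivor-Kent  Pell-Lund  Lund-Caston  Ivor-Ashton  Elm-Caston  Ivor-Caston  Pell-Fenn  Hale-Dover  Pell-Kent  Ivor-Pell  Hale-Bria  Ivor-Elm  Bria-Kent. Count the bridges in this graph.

The edges on the cycle Ivor-Elm-Hale-Bria-Ashton-Ivor are not bridges since each lies on that cycle.
But removing Fenn-Orly disconnects Fenn from Orly; removing Fenn-Pell disconnects Fenn from Pell; removing Dover-Hale disconnects Dover from Hale — these are bridges.
That makes 3 bridges.

3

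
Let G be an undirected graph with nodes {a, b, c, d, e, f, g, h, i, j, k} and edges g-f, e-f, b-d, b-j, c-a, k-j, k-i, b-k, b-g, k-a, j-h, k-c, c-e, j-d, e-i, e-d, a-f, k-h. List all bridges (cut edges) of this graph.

The edges on the cycle b-k-c-e-d-j-b are not bridges since each lies on that cycle.
Every edge lies on some cycle, so there are no bridges.

none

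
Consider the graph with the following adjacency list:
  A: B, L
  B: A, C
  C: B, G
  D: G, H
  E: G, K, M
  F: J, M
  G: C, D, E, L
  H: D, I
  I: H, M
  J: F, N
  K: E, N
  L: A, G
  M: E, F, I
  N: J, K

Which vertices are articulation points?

Removing G increases the component count from 1 to 2, so G is a cut vertex.
By contrast removing K leaves 1 component; it is not a cut vertex. No other vertex is a cut vertex either.

G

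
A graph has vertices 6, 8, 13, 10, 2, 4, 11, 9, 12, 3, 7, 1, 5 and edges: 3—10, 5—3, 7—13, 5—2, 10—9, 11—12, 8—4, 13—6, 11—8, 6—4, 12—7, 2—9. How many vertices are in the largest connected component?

1 is isolated — a component by itself.
Starting from 2 we can reach 2, 3, 5, 9, 10. That is one component of size 5.
Starting from 4 we can reach 4, 6, 7, 8, 11, 12, 13. That is one component of size 7.
The largest has 7 vertices.

7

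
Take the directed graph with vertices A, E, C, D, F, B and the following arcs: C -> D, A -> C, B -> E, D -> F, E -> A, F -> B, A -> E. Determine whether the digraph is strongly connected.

Yes

From A we can reach every vertex (A, B, C, D, E, F), and every vertex can reach A (A, B, C, D, E, F). So the whole graph is one strongly connected component.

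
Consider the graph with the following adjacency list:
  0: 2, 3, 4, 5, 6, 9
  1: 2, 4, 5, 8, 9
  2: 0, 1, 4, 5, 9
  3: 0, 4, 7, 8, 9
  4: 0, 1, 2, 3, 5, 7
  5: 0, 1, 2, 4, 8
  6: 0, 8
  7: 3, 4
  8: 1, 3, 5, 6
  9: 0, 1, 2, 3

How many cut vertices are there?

0

Removing 4, for instance, still leaves 1 component. No single vertex removal increases the component count — the graph has no articulation points.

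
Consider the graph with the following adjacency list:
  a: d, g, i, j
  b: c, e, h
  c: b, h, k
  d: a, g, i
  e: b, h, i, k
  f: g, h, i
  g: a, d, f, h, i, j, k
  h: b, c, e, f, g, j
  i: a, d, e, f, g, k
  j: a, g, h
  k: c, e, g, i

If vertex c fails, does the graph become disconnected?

No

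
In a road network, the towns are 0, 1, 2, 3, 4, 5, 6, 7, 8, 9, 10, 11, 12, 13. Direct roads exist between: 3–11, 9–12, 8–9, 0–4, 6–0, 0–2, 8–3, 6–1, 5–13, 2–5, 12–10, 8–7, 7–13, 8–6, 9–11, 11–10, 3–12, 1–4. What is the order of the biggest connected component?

14

Starting from 0 we can reach 0, 1, 2, 3, 4, 5, 6, 7, 8, 9, 10, 11, 12, 13. That is one component of size 14.
The largest has 14 vertices.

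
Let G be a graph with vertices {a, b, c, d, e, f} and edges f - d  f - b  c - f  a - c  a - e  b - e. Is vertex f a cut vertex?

Deleting f raises the number of components from 1 to 2, so f is a cut vertex.

Yes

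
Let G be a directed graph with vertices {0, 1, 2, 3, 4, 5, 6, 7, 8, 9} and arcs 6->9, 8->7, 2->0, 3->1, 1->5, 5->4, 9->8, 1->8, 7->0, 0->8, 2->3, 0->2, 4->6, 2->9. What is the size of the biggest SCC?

{0, 1, 2, 3, 4, 5, 6, 7, 8, 9} are all mutually reachable — one SCC of size 10.
The largest has 10 vertices.

10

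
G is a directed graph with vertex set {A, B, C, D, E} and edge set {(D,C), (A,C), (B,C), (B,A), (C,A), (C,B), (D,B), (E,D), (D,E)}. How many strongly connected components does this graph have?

{A, B, C} are all mutually reachable — one SCC of size 3.
{D, E} are all mutually reachable — one SCC of size 2.
That gives 2 strongly connected components.

2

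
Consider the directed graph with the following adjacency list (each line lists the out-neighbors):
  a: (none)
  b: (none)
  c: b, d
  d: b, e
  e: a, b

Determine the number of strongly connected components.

{d} is an SCC by itself.
{b} is an SCC by itself.
{e} is an SCC by itself.
{c} is an SCC by itself.
{a} is an SCC by itself.
That gives 5 strongly connected components.

5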